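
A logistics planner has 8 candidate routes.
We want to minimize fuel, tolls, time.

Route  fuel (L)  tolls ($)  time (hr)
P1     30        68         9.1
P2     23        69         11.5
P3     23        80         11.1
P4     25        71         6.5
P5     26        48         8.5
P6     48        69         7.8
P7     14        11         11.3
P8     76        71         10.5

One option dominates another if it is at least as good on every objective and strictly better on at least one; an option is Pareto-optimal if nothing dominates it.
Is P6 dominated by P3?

P3 vs P6: P3 is worse on tolls (80 vs 69), so it does not dominate P6.

No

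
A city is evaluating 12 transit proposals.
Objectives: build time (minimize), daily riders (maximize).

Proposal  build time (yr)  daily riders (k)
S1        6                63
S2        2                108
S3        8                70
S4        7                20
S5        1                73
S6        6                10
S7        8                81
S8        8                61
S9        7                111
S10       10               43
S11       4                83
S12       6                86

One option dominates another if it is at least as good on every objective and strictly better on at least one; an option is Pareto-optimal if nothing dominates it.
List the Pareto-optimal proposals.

S2, S5, S9

S1: dominated by S2 (build time 2≤6, daily riders 108≥63).
S2: not dominated.
S3: dominated by S2 (build time 2≤8, daily riders 108≥70).
S4: dominated by S1 (build time 6≤7, daily riders 63≥20).
S5: not dominated (best build time).
S6: dominated by S1 (build time 6≤6, daily riders 63≥10).
S7: dominated by S2 (build time 2≤8, daily riders 108≥81).
S8: dominated by S1 (build time 6≤8, daily riders 63≥61).
S9: not dominated (best daily riders).
S10: dominated by S1 (build time 6≤10, daily riders 63≥43).
S11: dominated by S2 (build time 2≤4, daily riders 108≥83).
S12: dominated by S2 (build time 2≤6, daily riders 108≥86).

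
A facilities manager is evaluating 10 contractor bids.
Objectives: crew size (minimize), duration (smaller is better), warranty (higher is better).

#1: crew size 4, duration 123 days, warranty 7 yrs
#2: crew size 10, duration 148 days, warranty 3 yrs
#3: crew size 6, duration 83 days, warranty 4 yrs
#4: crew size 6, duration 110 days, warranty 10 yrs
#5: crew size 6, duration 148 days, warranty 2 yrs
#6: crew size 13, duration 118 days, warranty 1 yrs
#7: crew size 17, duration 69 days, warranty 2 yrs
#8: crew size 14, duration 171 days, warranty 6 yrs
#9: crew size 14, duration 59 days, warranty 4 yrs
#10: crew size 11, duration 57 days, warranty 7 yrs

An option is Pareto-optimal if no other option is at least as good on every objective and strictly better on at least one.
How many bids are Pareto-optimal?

#1: not dominated (best crew size).
#2: dominated by #1 (crew size 4≤10, duration 123≤148, warranty 7≥3).
#3: not dominated.
#4: not dominated (best warranty).
#5: dominated by #1 (crew size 4≤6, duration 123≤148, warranty 7≥2).
#6: dominated by #3 (crew size 6≤13, duration 83≤118, warranty 4≥1).
#7: dominated by #9 (crew size 14≤17, duration 59≤69, warranty 4≥2).
#8: dominated by #1 (crew size 4≤14, duration 123≤171, warranty 7≥6).
#9: dominated by #10 (crew size 11≤14, duration 57≤59, warranty 7≥4).
#10: not dominated (best duration).
Pareto-optimal: #1, #3, #4, #10 → 4.

4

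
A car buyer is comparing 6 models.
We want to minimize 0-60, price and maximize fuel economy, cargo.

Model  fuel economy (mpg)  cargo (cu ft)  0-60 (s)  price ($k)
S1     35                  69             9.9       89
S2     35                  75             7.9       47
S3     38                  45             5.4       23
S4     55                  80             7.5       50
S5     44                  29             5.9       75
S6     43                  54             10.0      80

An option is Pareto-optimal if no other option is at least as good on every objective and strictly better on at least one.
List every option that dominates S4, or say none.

S1: worse on fuel economy (35 vs 55).
S2: worse on fuel economy (35 vs 55).
S3: worse on fuel economy (38 vs 55).
S5: worse on fuel economy (44 vs 55).
S6: worse on fuel economy (43 vs 55).
No option dominates S4.

none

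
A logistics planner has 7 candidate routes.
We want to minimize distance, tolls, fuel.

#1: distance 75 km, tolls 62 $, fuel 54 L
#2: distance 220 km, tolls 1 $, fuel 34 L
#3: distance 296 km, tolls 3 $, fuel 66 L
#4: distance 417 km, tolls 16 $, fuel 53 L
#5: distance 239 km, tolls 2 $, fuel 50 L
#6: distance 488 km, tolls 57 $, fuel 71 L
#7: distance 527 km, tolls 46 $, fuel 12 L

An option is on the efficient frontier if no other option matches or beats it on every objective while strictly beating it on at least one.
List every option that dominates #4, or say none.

#2, #5

#2: distance 220≤417, tolls 1≤16, fuel 34≤53 — dominates #4.
#5: distance 239≤417, tolls 2≤16, fuel 50≤53 — dominates #4.
Others (#1, #3, #6, #7) are each worse than #4 on at least one objective.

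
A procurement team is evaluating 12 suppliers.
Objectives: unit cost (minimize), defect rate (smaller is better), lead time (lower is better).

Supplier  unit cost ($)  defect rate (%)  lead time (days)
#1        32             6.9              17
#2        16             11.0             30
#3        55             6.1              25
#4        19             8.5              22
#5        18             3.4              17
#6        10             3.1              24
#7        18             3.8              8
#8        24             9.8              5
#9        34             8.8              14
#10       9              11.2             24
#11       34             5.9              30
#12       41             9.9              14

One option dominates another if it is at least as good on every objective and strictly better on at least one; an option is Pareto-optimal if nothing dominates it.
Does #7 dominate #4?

#7 vs #4: unit cost 18≤19, defect rate 3.8≤8.5, lead time 8≤22 — #7 is at least as good on every objective with at least one strict improvement.

Yes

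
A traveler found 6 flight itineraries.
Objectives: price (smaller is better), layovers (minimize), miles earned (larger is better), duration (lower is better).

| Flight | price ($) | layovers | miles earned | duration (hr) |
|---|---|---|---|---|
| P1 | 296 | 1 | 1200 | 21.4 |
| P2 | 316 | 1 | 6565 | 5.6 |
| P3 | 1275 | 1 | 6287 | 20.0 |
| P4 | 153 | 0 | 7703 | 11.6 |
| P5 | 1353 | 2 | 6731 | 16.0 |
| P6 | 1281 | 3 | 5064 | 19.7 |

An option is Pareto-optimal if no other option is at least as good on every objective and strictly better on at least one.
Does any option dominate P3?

P2 vs P3: price 316≤1275, layovers 1≤1, miles earned 6565≥6287, duration 5.6≤20.0 — P2 is at least as good on every objective and strictly better on at least one, so P2 dominates P3.

Yes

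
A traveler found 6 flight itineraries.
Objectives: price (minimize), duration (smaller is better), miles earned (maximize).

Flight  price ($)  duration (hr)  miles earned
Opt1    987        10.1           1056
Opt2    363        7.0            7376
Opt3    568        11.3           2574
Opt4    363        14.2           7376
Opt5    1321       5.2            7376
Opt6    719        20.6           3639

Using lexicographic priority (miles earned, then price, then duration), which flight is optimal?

First maximize miles earned: best is 7376, kept {Opt2, Opt4, Opt5}.
Then minimize price: best is 363, kept {Opt2, Opt4}.
Then minimize duration: best is 7.0, kept {Opt2}.

Opt2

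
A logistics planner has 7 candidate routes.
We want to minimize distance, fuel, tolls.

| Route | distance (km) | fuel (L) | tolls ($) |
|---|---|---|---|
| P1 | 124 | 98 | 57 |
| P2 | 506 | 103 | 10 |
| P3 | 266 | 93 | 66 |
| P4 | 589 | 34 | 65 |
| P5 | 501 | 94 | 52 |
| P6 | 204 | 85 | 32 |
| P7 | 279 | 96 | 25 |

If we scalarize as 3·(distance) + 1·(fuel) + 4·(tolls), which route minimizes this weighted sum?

P1

P1: 3·124 + 1·98 + 4·57 = 698
P2: 3·506 + 1·103 + 4·10 = 1661
P3: 3·266 + 1·93 + 4·66 = 1155
P4: 3·589 + 1·34 + 4·65 = 2061
P5: 3·501 + 1·94 + 4·52 = 1805
P6: 3·204 + 1·85 + 4·32 = 825
P7: 3·279 + 1·96 + 4·25 = 1033
Lowest: P1 at 698.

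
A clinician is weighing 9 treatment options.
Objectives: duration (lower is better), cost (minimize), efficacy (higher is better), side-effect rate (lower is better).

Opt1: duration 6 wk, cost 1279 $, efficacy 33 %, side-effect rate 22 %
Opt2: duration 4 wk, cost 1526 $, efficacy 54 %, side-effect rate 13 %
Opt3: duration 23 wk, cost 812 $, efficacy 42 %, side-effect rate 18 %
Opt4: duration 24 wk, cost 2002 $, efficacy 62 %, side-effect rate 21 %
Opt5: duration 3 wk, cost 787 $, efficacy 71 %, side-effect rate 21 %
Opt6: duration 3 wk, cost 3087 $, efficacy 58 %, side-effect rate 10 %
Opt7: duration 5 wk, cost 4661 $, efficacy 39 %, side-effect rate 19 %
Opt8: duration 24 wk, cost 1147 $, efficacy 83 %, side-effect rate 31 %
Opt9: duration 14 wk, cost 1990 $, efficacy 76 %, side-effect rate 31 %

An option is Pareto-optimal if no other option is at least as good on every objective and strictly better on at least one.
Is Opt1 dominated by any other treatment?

Yes

Opt5 vs Opt1: duration 3≤6, cost 787≤1279, efficacy 71≥33, side-effect rate 21≤22 — Opt5 is at least as good on every objective and strictly better on at least one, so Opt5 dominates Opt1.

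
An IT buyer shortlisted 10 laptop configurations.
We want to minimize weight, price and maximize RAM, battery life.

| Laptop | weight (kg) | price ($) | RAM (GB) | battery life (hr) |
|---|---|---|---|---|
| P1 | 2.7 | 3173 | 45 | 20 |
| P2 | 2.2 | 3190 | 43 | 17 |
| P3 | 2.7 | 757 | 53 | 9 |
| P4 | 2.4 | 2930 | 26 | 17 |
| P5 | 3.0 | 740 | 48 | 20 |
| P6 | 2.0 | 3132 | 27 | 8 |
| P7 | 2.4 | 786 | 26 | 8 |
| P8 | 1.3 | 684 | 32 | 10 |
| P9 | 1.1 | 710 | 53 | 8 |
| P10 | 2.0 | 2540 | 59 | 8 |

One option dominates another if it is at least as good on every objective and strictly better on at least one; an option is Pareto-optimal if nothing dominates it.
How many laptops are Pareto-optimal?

8

P1: not dominated.
P2: not dominated.
P3: not dominated.
P4: not dominated.
P5: not dominated.
P6: dominated by P8 (weight 1.3≤2.0, price 684≤3132, RAM 32≥27, battery life 10≥8).
P7: dominated by P8 (weight 1.3≤2.4, price 684≤786, RAM 32≥26, battery life 10≥8).
P8: not dominated (best price).
P9: not dominated (best weight).
P10: not dominated (best RAM).
Pareto-optimal: P1, P2, P3, P4, P5, P8, P9, P10 → 8.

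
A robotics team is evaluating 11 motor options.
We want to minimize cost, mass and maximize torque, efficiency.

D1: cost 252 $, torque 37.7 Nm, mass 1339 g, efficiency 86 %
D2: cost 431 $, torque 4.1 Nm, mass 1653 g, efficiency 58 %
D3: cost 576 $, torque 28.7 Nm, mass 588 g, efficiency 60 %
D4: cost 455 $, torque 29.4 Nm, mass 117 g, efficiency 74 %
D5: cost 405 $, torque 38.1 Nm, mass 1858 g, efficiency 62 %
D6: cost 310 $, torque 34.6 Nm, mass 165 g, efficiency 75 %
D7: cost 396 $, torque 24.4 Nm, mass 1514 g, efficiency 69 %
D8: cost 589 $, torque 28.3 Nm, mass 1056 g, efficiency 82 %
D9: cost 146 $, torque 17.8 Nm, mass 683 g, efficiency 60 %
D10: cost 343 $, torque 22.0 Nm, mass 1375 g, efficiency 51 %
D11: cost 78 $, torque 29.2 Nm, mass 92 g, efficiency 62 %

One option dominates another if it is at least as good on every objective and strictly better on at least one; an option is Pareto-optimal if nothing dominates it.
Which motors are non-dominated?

D1, D4, D5, D6, D8, D11

D1: not dominated (best efficiency).
D2: dominated by D1 (cost 252≤431, torque 37.7≥4.1, mass 1339≤1653, efficiency 86≥58).
D3: dominated by D4 (cost 455≤576, torque 29.4≥28.7, mass 117≤588, efficiency 74≥60).
D4: not dominated.
D5: not dominated (best torque).
D6: not dominated.
D7: dominated by D1 (cost 252≤396, torque 37.7≥24.4, mass 1339≤1514, efficiency 86≥69).
D8: not dominated.
D9: dominated by D11 (cost 78≤146, torque 29.2≥17.8, mass 92≤683, efficiency 62≥60).
D10: dominated by D1 (cost 252≤343, torque 37.7≥22.0, mass 1339≤1375, efficiency 86≥51).
D11: not dominated (best cost).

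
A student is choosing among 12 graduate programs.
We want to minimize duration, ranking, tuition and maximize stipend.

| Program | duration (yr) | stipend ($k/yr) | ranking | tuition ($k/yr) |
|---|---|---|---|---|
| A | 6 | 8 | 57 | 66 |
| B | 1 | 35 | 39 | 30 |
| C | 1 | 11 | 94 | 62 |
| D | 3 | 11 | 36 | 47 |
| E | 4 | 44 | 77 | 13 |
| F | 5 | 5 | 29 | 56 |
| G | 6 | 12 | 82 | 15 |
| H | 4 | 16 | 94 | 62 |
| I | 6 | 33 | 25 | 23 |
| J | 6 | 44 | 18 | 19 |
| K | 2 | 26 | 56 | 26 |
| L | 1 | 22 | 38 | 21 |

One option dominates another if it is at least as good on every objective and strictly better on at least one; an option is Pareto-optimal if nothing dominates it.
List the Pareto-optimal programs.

A: dominated by B (duration 1≤6, stipend 35≥8, ranking 39≤57, tuition 30≤66).
B: not dominated.
C: dominated by B (duration 1≤1, stipend 35≥11, ranking 39≤94, tuition 30≤62).
D: not dominated.
E: not dominated (best tuition).
F: not dominated.
G: dominated by E (duration 4≤6, stipend 44≥12, ranking 77≤82, tuition 13≤15).
H: dominated by B (duration 1≤4, stipend 35≥16, ranking 39≤94, tuition 30≤62).
I: dominated by J (duration 6≤6, stipend 44≥33, ranking 18≤25, tuition 19≤23).
J: not dominated (best ranking).
K: not dominated.
L: not dominated.

B, D, E, F, J, K, L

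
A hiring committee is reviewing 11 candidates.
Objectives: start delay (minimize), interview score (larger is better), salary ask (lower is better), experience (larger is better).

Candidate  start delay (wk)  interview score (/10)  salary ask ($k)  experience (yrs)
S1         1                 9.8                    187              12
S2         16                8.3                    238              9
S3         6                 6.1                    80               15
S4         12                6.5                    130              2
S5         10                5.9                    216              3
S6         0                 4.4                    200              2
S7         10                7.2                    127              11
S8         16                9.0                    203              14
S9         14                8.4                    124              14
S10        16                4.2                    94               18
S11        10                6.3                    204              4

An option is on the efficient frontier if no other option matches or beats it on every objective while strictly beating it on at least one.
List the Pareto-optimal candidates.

S1, S3, S6, S7, S8, S9, S10

S1: not dominated (best interview score).
S2: dominated by S1 (start delay 1≤16, interview score 9.8≥8.3, salary ask 187≤238, experience 12≥9).
S3: not dominated (best salary ask).
S4: dominated by S7 (start delay 10≤12, interview score 7.2≥6.5, salary ask 127≤130, experience 11≥2).
S5: dominated by S1 (start delay 1≤10, interview score 9.8≥5.9, salary ask 187≤216, experience 12≥3).
S6: not dominated (best start delay).
S7: not dominated.
S8: not dominated.
S9: not dominated.
S10: not dominated (best experience).
S11: dominated by S1 (start delay 1≤10, interview score 9.8≥6.3, salary ask 187≤204, experience 12≥4).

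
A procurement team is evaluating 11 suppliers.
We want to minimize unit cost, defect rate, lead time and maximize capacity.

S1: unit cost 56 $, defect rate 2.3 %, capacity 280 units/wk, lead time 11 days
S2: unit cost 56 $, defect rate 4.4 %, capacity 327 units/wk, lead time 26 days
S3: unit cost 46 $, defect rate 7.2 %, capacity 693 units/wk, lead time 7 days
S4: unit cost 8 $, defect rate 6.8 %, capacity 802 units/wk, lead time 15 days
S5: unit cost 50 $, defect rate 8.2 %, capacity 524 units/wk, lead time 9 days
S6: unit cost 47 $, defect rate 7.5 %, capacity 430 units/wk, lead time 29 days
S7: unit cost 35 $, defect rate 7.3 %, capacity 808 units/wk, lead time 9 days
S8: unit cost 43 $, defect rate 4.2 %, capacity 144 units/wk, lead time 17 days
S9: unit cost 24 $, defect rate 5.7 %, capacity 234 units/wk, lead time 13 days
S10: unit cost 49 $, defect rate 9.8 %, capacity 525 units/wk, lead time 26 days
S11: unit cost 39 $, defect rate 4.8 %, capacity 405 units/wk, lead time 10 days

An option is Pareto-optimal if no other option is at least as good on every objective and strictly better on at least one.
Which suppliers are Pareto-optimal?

S1, S2, S3, S4, S7, S8, S9, S11

S1: not dominated (best defect rate).
S2: not dominated.
S3: not dominated (best lead time).
S4: not dominated (best unit cost).
S5: dominated by S3 (unit cost 46≤50, defect rate 7.2≤8.2, capacity 693≥524, lead time 7≤9).
S6: dominated by S3 (unit cost 46≤47, defect rate 7.2≤7.5, capacity 693≥430, lead time 7≤29).
S7: not dominated (best capacity).
S8: not dominated.
S9: not dominated.
S10: dominated by S3 (unit cost 46≤49, defect rate 7.2≤9.8, capacity 693≥525, lead time 7≤26).
S11: not dominated.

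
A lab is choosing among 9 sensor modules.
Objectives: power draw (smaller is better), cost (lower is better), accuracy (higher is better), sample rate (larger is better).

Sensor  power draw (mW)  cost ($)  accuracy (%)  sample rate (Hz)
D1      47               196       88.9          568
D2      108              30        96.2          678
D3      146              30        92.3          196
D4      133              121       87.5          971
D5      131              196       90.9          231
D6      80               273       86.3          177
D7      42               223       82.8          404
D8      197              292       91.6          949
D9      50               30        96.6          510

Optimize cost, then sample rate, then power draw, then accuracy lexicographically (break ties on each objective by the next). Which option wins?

First minimize cost: best is 30, kept {D2, D3, D9}.
Then maximize sample rate: best is 678, kept {D2}.

D2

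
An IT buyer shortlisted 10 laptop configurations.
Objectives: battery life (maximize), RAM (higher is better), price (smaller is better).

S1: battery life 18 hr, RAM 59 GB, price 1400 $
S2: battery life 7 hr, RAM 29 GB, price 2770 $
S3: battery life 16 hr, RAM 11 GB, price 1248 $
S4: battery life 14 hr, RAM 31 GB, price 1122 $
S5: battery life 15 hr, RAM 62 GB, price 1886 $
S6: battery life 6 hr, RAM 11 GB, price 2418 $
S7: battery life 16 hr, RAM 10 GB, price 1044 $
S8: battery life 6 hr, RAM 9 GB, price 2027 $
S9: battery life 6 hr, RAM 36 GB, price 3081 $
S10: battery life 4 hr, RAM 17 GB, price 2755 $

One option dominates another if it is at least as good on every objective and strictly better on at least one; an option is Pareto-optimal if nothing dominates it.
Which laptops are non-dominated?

S1: not dominated (best battery life).
S2: dominated by S1 (battery life 18≥7, RAM 59≥29, price 1400≤2770).
S3: not dominated.
S4: not dominated.
S5: not dominated (best RAM).
S6: dominated by S1 (battery life 18≥6, RAM 59≥11, price 1400≤2418).
S7: not dominated (best price).
S8: dominated by S1 (battery life 18≥6, RAM 59≥9, price 1400≤2027).
S9: dominated by S1 (battery life 18≥6, RAM 59≥36, price 1400≤3081).
S10: dominated by S1 (battery life 18≥4, RAM 59≥17, price 1400≤2755).

S1, S3, S4, S5, S7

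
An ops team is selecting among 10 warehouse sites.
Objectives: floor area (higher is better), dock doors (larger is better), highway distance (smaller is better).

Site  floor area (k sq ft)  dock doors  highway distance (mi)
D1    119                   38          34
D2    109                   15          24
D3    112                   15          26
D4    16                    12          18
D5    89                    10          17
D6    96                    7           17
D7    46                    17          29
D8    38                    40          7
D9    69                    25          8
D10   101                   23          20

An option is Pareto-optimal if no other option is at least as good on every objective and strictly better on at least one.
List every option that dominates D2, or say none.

D1: worse on highway distance (34 vs 24).
D3: worse on highway distance (26 vs 24).
D4: worse on floor area (16 vs 109).
D5: worse on floor area (89 vs 109).
D6: worse on floor area (96 vs 109).
D7: worse on floor area (46 vs 109).
D8: worse on floor area (38 vs 109).
D9: worse on floor area (69 vs 109).
D10: worse on floor area (101 vs 109).
No option dominates D2.

none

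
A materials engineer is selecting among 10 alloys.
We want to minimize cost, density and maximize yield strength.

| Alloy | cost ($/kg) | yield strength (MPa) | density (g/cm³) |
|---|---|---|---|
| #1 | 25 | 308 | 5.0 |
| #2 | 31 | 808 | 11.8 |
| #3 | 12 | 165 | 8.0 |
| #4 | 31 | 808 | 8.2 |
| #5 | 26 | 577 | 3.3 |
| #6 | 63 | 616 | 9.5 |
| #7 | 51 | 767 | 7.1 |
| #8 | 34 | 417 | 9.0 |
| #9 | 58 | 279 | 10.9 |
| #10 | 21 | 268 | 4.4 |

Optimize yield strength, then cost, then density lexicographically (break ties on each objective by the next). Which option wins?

#4

First maximize yield strength: best is 808, kept {#2, #4}.
Then minimize cost: best is 31, kept {#2, #4}.
Then minimize density: best is 8.2, kept {#4}.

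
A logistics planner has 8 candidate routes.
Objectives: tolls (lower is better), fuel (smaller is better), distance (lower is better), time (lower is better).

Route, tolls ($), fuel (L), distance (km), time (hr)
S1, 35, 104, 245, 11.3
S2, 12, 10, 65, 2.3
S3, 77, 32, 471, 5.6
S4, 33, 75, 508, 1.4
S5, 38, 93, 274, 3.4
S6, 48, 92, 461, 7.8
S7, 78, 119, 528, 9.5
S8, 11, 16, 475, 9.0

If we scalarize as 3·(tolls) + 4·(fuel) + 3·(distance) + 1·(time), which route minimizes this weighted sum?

S1: 3·35 + 4·104 + 3·245 + 1·11.3 = 1267.3
S2: 3·12 + 4·10 + 3·65 + 1·2.3 = 273.3
S3: 3·77 + 4·32 + 3·471 + 1·5.6 = 1777.6
S4: 3·33 + 4·75 + 3·508 + 1·1.4 = 1924.4
S5: 3·38 + 4·93 + 3·274 + 1·3.4 = 1311.4
S6: 3·48 + 4·92 + 3·461 + 1·7.8 = 1902.8
S7: 3·78 + 4·119 + 3·528 + 1·9.5 = 2303.5
S8: 3·11 + 4·16 + 3·475 + 1·9.0 = 1531.0
Lowest: S2 at 273.3.

S2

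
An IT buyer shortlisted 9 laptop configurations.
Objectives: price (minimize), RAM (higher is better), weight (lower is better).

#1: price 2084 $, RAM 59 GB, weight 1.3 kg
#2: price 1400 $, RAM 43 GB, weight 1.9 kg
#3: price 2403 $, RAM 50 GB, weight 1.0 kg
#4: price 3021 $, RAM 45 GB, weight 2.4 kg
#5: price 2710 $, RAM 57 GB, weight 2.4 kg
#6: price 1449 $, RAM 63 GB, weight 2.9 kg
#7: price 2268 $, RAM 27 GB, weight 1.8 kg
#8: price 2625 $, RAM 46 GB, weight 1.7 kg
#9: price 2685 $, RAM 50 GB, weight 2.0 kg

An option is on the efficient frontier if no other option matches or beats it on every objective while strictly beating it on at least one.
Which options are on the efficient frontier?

#1, #2, #3, #6

#1: not dominated.
#2: not dominated (best price).
#3: not dominated (best weight).
#4: dominated by #1 (price 2084≤3021, RAM 59≥45, weight 1.3≤2.4).
#5: dominated by #1 (price 2084≤2710, RAM 59≥57, weight 1.3≤2.4).
#6: not dominated (best RAM).
#7: dominated by #1 (price 2084≤2268, RAM 59≥27, weight 1.3≤1.8).
#8: dominated by #1 (price 2084≤2625, RAM 59≥46, weight 1.3≤1.7).
#9: dominated by #1 (price 2084≤2685, RAM 59≥50, weight 1.3≤2.0).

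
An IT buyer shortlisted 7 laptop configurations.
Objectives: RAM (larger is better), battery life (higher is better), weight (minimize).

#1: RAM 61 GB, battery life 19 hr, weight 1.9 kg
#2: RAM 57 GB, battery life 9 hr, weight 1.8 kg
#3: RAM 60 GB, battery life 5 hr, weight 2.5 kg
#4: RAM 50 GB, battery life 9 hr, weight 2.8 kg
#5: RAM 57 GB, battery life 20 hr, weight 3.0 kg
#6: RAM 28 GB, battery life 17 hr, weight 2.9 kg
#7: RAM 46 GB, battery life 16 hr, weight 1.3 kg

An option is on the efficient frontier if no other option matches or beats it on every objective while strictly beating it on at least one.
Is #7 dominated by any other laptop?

No

#1: worse on weight (1.9 vs 1.3).
#2: worse on battery life (9 vs 16).
#3: worse on battery life (5 vs 16).
#4: worse on battery life (9 vs 16).
#5: worse on weight (3.0 vs 1.3).
#6: worse on RAM (28 vs 46).
No option is at least as good as #7 on every objective and strictly better on one.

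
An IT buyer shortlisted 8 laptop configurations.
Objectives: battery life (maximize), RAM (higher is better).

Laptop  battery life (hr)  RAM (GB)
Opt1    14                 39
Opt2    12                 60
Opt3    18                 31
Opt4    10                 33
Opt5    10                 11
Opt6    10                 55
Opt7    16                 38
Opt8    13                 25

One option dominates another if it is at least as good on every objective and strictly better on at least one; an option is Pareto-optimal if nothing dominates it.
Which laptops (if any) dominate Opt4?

Opt1: battery life 14≥10, RAM 39≥33 — dominates Opt4.
Opt2: battery life 12≥10, RAM 60≥33 — dominates Opt4.
Opt6: battery life 10≥10, RAM 55≥33 — dominates Opt4.
Opt7: battery life 16≥10, RAM 38≥33 — dominates Opt4.
Others (Opt3, Opt5, Opt8) are each worse than Opt4 on at least one objective.

Opt1, Opt2, Opt6, Opt7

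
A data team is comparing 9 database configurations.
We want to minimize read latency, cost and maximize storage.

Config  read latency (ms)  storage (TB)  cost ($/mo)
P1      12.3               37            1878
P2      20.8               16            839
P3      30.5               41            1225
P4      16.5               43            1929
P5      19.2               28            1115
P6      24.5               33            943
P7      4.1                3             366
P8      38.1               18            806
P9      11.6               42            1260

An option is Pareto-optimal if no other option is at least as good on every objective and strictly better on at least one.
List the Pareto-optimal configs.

P2, P3, P4, P5, P6, P7, P8, P9

P1: dominated by P9 (read latency 11.6≤12.3, storage 42≥37, cost 1260≤1878).
P2: not dominated.
P3: not dominated.
P4: not dominated (best storage).
P5: not dominated.
P6: not dominated.
P7: not dominated (best read latency).
P8: not dominated.
P9: not dominated.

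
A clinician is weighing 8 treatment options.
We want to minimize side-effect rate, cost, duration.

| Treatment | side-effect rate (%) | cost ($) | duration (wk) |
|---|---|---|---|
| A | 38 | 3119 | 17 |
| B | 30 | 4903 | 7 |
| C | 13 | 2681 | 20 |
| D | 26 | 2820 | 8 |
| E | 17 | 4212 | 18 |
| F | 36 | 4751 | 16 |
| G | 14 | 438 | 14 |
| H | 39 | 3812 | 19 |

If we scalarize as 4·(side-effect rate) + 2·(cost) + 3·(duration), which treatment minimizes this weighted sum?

G

A: 4·38 + 2·3119 + 3·17 = 6441
B: 4·30 + 2·4903 + 3·7 = 9947
C: 4·13 + 2·2681 + 3·20 = 5474
D: 4·26 + 2·2820 + 3·8 = 5768
E: 4·17 + 2·4212 + 3·18 = 8546
F: 4·36 + 2·4751 + 3·16 = 9694
G: 4·14 + 2·438 + 3·14 = 974
H: 4·39 + 2·3812 + 3·19 = 7837
Lowest: G at 974.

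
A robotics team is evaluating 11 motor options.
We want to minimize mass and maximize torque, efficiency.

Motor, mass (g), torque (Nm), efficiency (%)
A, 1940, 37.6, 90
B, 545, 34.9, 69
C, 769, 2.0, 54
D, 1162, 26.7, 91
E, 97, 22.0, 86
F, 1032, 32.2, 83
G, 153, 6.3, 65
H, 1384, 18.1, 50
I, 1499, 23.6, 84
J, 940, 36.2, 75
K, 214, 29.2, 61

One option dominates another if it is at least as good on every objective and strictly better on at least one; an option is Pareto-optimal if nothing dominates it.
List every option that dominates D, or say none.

none

A: worse on mass (1940 vs 1162).
B: worse on efficiency (69 vs 91).
C: worse on torque (2.0 vs 26.7).
E: worse on torque (22.0 vs 26.7).
F: worse on efficiency (83 vs 91).
G: worse on torque (6.3 vs 26.7).
H: worse on mass (1384 vs 1162).
I: worse on mass (1499 vs 1162).
J: worse on efficiency (75 vs 91).
K: worse on efficiency (61 vs 91).
No option dominates D.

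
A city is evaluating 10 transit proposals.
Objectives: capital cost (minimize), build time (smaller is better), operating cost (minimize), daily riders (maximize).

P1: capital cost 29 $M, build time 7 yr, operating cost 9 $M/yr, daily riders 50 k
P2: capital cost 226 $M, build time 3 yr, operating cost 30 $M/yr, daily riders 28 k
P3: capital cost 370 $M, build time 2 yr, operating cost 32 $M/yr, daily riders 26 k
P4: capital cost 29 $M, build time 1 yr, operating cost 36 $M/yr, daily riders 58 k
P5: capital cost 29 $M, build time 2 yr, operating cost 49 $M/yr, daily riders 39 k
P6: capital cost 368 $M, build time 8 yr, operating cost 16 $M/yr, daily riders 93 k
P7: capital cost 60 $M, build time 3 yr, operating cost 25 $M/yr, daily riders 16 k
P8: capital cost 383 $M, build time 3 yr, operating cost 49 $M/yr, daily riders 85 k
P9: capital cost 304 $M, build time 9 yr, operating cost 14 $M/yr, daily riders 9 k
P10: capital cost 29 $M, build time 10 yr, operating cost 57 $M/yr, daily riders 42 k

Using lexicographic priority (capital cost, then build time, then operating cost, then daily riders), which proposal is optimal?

First minimize capital cost: best is 29, kept {P1, P4, P5, P10}.
Then minimize build time: best is 1, kept {P4}.

P4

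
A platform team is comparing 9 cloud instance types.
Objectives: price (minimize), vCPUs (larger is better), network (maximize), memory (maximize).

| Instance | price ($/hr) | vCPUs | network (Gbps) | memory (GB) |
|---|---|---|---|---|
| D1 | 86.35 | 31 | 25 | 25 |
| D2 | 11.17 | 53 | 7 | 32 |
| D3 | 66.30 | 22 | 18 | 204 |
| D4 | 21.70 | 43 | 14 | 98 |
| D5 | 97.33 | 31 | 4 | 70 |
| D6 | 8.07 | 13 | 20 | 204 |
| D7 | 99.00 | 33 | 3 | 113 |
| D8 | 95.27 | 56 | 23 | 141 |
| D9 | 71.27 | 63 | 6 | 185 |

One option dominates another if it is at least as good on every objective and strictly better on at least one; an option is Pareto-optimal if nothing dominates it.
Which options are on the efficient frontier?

D1: not dominated (best network).
D2: not dominated.
D3: not dominated.
D4: not dominated.
D5: dominated by D4 (price 21.70≤97.33, vCPUs 43≥31, network 14≥4, memory 98≥70).
D6: not dominated (best price).
D7: dominated by D8 (price 95.27≤99.00, vCPUs 56≥33, network 23≥3, memory 141≥113).
D8: not dominated.
D9: not dominated (best vCPUs).

D1, D2, D3, D4, D6, D8, D9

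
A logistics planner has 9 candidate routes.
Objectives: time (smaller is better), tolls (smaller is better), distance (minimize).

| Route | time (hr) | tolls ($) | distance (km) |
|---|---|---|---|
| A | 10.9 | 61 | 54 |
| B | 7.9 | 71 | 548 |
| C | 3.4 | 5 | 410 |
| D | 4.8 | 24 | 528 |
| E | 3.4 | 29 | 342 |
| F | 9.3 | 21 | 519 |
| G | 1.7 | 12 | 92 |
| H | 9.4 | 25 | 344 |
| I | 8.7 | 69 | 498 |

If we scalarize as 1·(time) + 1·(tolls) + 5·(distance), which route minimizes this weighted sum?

A

A: 1·10.9 + 1·61 + 5·54 = 341.9
B: 1·7.9 + 1·71 + 5·548 = 2818.9
C: 1·3.4 + 1·5 + 5·410 = 2058.4
D: 1·4.8 + 1·24 + 5·528 = 2668.8
E: 1·3.4 + 1·29 + 5·342 = 1742.4
F: 1·9.3 + 1·21 + 5·519 = 2625.3
G: 1·1.7 + 1·12 + 5·92 = 473.7
H: 1·9.4 + 1·25 + 5·344 = 1754.4
I: 1·8.7 + 1·69 + 5·498 = 2567.7
Lowest: A at 341.9.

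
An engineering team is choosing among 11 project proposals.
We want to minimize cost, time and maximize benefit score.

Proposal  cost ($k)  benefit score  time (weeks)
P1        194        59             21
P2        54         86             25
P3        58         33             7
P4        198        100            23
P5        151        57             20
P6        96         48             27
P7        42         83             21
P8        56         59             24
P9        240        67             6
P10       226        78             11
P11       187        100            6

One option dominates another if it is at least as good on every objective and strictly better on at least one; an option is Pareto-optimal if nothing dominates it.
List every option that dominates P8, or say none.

P7

P7: cost 42≤56, benefit score 83≥59, time 21≤24 — dominates P8.
Others (P1, P2, P3, P4, P5, P6, P9, P10, P11) are each worse than P8 on at least one objective.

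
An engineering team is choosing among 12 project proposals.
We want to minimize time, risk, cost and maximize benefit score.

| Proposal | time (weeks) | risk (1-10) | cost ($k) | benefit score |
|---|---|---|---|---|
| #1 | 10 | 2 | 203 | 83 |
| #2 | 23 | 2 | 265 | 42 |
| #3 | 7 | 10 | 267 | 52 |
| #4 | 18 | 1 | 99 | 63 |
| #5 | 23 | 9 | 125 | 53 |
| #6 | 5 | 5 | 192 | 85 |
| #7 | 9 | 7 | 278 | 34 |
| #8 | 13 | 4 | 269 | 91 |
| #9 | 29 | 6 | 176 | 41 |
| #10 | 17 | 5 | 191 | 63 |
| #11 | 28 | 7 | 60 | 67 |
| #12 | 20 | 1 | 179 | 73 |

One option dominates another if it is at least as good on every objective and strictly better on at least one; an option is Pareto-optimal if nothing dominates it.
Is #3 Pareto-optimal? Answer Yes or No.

#6 vs #3: time 5≤7, risk 5≤10, cost 192≤267, benefit score 85≥52 — #6 is at least as good on every objective and strictly better on at least one, so #6 dominates #3.

No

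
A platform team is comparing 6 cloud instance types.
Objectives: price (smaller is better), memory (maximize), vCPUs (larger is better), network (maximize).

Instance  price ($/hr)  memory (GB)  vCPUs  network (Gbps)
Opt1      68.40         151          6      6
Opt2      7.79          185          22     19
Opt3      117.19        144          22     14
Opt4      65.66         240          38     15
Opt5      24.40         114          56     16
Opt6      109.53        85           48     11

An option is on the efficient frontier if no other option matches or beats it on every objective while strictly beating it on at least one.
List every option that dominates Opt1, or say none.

Opt2, Opt4

Opt2: price 7.79≤68.40, memory 185≥151, vCPUs 22≥6, network 19≥6 — dominates Opt1.
Opt4: price 65.66≤68.40, memory 240≥151, vCPUs 38≥6, network 15≥6 — dominates Opt1.
Others (Opt3, Opt5, Opt6) are each worse than Opt1 on at least one objective.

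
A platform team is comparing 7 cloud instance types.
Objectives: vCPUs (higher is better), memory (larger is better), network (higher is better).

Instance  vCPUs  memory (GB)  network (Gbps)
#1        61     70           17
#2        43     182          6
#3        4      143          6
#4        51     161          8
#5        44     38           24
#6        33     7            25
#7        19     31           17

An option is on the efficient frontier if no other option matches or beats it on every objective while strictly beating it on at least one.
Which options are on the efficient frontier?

#1, #2, #4, #5, #6

#1: not dominated (best vCPUs).
#2: not dominated (best memory).
#3: dominated by #2 (vCPUs 43≥4, memory 182≥143, network 6≥6).
#4: not dominated.
#5: not dominated.
#6: not dominated (best network).
#7: dominated by #1 (vCPUs 61≥19, memory 70≥31, network 17≥17).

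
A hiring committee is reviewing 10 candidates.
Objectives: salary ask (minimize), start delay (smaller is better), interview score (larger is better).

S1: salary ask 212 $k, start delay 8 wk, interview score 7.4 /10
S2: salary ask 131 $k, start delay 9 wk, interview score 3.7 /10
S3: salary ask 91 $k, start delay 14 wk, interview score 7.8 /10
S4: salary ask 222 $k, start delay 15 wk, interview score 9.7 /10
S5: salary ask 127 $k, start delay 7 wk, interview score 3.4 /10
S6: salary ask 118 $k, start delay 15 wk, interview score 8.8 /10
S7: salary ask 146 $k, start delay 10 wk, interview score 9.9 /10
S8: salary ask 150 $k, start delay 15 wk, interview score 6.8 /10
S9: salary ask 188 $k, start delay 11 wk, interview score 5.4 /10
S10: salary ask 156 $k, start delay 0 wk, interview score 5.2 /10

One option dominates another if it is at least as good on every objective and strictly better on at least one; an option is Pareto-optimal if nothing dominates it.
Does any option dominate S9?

Yes

S7 vs S9: salary ask 146≤188, start delay 10≤11, interview score 9.9≥5.4 — S7 is at least as good on every objective and strictly better on at least one, so S7 dominates S9.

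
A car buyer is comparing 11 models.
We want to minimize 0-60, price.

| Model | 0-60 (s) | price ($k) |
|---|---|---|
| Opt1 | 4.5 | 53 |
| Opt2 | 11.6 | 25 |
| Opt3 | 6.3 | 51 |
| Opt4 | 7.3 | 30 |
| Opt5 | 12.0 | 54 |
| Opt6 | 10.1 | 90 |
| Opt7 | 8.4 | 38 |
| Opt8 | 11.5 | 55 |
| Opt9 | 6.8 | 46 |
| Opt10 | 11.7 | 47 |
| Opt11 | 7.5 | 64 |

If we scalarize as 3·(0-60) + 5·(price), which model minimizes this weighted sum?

Opt1: 3·4.5 + 5·53 = 278.5
Opt2: 3·11.6 + 5·25 = 159.8
Opt3: 3·6.3 + 5·51 = 273.9
Opt4: 3·7.3 + 5·30 = 171.9
Opt5: 3·12.0 + 5·54 = 306.0
Opt6: 3·10.1 + 5·90 = 480.3
Opt7: 3·8.4 + 5·38 = 215.2
Opt8: 3·11.5 + 5·55 = 309.5
Opt9: 3·6.8 + 5·46 = 250.4
Opt10: 3·11.7 + 5·47 = 270.1
Opt11: 3·7.5 + 5·64 = 342.5
Lowest: Opt2 at 159.8.

Opt2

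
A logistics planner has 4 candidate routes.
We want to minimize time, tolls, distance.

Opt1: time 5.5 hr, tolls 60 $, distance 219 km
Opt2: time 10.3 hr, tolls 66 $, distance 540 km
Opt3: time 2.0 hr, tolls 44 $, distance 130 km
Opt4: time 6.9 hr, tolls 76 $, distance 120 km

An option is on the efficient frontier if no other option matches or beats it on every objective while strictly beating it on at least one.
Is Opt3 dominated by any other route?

Opt1: worse on time (5.5 vs 2.0).
Opt2: worse on time (10.3 vs 2.0).
Opt4: worse on time (6.9 vs 2.0).
No option is at least as good as Opt3 on every objective and strictly better on one.

No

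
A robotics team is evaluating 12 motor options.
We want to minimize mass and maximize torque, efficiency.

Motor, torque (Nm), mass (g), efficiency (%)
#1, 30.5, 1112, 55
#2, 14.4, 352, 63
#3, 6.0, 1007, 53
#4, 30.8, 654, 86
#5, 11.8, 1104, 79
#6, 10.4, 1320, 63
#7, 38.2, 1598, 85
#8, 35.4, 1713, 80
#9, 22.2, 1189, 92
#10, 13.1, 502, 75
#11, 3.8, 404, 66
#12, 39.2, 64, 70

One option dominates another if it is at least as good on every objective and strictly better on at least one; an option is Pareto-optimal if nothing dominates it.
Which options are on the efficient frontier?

#4, #7, #9, #10, #12

#1: dominated by #4 (torque 30.8≥30.5, mass 654≤1112, efficiency 86≥55).
#2: dominated by #12 (torque 39.2≥14.4, mass 64≤352, efficiency 70≥63).
#3: dominated by #2 (torque 14.4≥6.0, mass 352≤1007, efficiency 63≥53).
#4: not dominated.
#5: dominated by #4 (torque 30.8≥11.8, mass 654≤1104, efficiency 86≥79).
#6: dominated by #2 (torque 14.4≥10.4, mass 352≤1320, efficiency 63≥63).
#7: not dominated.
#8: dominated by #7 (torque 38.2≥35.4, mass 1598≤1713, efficiency 85≥80).
#9: not dominated (best efficiency).
#10: not dominated.
#11: dominated by #12 (torque 39.2≥3.8, mass 64≤404, efficiency 70≥66).
#12: not dominated (best torque).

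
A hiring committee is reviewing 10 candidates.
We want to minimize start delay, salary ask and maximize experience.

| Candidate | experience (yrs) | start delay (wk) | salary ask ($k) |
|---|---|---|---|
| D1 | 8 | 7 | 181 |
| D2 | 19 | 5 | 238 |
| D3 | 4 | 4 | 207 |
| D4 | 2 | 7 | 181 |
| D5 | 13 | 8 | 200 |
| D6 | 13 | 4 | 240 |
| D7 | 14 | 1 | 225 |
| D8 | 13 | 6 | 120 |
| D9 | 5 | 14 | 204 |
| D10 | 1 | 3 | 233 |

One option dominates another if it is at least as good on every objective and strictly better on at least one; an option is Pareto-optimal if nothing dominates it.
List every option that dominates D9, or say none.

D1: experience 8≥5, start delay 7≤14, salary ask 181≤204 — dominates D9.
D5: experience 13≥5, start delay 8≤14, salary ask 200≤204 — dominates D9.
D8: experience 13≥5, start delay 6≤14, salary ask 120≤204 — dominates D9.
Others (D2, D3, D4, D6, D7, D10) are each worse than D9 on at least one objective.

D1, D5, D8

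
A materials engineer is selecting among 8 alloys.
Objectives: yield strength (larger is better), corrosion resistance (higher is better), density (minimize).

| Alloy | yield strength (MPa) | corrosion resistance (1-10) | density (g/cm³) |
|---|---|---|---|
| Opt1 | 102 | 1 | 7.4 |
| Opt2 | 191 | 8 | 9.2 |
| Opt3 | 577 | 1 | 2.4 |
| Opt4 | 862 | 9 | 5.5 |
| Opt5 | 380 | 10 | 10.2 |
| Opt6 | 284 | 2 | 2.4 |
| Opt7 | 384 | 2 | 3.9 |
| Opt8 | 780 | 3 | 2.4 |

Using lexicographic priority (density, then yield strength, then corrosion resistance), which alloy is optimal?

Opt8

First minimize density: best is 2.4, kept {Opt3, Opt6, Opt8}.
Then maximize yield strength: best is 780, kept {Opt8}.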